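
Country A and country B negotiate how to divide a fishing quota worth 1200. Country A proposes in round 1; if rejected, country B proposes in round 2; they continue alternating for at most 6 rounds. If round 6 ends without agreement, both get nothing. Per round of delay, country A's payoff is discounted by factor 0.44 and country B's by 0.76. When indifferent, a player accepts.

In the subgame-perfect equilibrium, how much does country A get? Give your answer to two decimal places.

Round 6 (country B proposes): rejection yields 0 for country A; country B offers 0 and keeps 1200.
Round 5 (country A proposes): country B can get 1200 next round, worth 0.76 × 1200 = 912 now; country A offers that and keeps 288.
Round 4 (country B proposes): country A can get 288 next round, worth 0.44 × 288 = 126.72 now. Country B offers 126.72 and keeps 1200 − 126.72 = 1073.28.
Round 3 (country A proposes): country B can get 1073.28 next round, worth 0.76 × 1073.28 = 815.6928 now, so country A offers 815.6928, keeping 384.3072.
Round 2 (country B proposes): country A can get 384.3072 next round, worth 0.44 × 384.3072 = 169.095168 now, so country B offers 169.095168, keeping 1030.904832.
Round 1 (country A proposes): country B can get 1030.904832 next round, worth 0.76 × 1030.904832 = 783.48767232 now; country A offers that and keeps 416.51232768.

416.51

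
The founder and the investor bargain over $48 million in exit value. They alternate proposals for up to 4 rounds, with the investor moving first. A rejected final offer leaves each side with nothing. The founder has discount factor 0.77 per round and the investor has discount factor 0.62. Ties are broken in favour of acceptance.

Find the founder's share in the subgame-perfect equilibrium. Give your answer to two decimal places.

Round 4 (the founder proposes): the investor will accept anything ≥ 0, so the founder offers 0 and keeps 48.
Round 3 (the investor proposes): the founder can get 48 next round, worth 0.77 × 48 = 36.96 now. The investor offers 36.96 and keeps 48 − 36.96 = 11.04.
Round 2 (the founder proposes): the investor can get 11.04 next round, worth 0.62 × 11.04 = 6.8448 now, so the founder offers 6.8448, keeping 41.1552.
Round 1 (the investor proposes): the founder can get 41.1552 next round, worth 0.77 × 41.1552 = 31.689504 now, so the investor offers 31.689504, keeping 16.310496.

31.69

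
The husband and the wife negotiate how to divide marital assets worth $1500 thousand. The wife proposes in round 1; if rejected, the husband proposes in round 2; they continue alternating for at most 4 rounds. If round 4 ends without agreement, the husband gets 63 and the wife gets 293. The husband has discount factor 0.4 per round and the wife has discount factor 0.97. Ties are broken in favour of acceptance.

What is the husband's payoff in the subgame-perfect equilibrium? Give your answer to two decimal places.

205.33

Round 4 (the husband proposes): the wife gets 293 if talks fail, so the husband offers 293 and keeps 1207.
Round 3 (the wife proposes): the husband can get 1207 next round, worth 0.4 × 1207 = 482.8 now. The wife offers 482.8 and keeps 1500 − 482.8 = 1017.2.
Round 2 (the husband proposes): the wife can get 1017.2 next round, worth 0.97 × 1017.2 = 986.684 now. The husband offers 986.684 and keeps 1500 − 986.684 = 513.316.
Round 1 (the wife proposes): the husband can get 513.316 next round, worth 0.4 × 513.316 = 205.3264 now; the wife offers that and keeps 1294.6736.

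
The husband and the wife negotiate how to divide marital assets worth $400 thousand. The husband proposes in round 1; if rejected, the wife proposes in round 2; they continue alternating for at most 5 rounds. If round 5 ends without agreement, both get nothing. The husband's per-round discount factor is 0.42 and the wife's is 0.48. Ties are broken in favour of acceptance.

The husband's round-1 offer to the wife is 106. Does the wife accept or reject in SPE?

Round 5 (the husband proposes): rejection yields 0 for the wife; the husband offers 0 and keeps 400.
Round 4 (the wife proposes): the husband can get 400 next round, worth 0.42 × 400 = 168 now, so the wife offers 168, keeping 232.
Round 3 (the husband proposes): the wife can get 232 next round, worth 0.48 × 232 = 111.36 now; the husband offers that and keeps 288.64.
Round 2 (the wife proposes): the husband can get 288.64 next round, worth 0.42 × 288.64 = 121.2288 now, so the wife offers 121.2288, keeping 278.7712.
So by rejecting in round 1, the wife gets 278.7712 next round, worth 0.48 × 278.7712 = 133.810176 now.
Offer 106 < 133.810176, so the wife rejects.

Reject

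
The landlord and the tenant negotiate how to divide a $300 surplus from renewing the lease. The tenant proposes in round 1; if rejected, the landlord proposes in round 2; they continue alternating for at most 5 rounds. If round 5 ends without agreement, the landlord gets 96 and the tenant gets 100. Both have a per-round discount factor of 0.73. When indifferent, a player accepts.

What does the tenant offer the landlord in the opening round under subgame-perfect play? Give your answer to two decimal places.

117.90

Round 5 (the tenant proposes): the landlord gets 96 if talks fail, so the tenant offers 96 and keeps 204.
Round 4 (the landlord proposes): the tenant can get 204 next round, worth 0.73 × 204 = 148.92 now; the landlord offers that and keeps 151.08.
Round 3 (the tenant proposes): the landlord can get 151.08 next round, worth 0.73 × 151.08 = 110.2884 now, so the tenant offers 110.2884, keeping 189.7116.
Round 2 (the landlord proposes): the tenant can get 189.7116 next round, worth 0.73 × 189.7116 = 138.489468 now. The landlord offers 138.489468 and keeps 300 − 138.489468 = 161.510532.
Round 1 (the tenant proposes): the landlord can get 161.510532 next round, worth 0.73 × 161.510532 = 117.90268836 now, so the tenant offers 117.90268836, keeping 182.09731164.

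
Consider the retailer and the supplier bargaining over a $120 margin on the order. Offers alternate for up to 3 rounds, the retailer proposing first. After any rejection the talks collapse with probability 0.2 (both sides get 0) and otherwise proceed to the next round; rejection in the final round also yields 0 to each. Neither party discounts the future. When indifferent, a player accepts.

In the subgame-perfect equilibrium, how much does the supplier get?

By backward induction:
Round 3 (the retailer proposes): rejection yields 0 for the supplier; the retailer offers 0 and keeps 120.
Round 2 (the supplier proposes): rejecting gives the retailer an expected 0.8 × 120 = 96; the supplier offers that and keeps 24.
Round 1 (the retailer proposes): rejecting gives the supplier an expected 0.8 × 24 = 19.2; the retailer offers that and keeps 100.8.

19.2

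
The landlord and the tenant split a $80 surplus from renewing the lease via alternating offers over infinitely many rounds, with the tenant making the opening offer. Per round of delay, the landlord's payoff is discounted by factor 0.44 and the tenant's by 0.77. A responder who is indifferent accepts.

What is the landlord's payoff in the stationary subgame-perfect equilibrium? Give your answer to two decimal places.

12.24

When the tenant proposes, the landlord accepts any offer worth at least 0.44 times what the landlord would get by proposing next round; and vice versa.
This gives x = 80 − 0.44y and y = 80 − 0.77x, where x and y are each side's share when it proposes.
Hence (1 − 0.44·0.77)x = 80(1 − 0.44), i.e. 0.6612·x = 44.8.
x ≈ 67.7556; the landlord's share is 80 − x ≈ 12.2444.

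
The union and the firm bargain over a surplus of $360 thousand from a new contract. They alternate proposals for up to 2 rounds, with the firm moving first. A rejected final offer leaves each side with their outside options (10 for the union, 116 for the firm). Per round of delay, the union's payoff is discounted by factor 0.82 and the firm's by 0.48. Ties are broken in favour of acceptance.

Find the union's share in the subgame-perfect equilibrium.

Round 2 (the union proposes): the firm gets 116 if talks fail, so the union offers 116 and keeps 244.
Round 1 (the firm proposes): the union can get 244 next round, worth 0.82 × 244 = 200.08 now. The firm offers 200.08 and keeps 360 − 200.08 = 159.92.

200.08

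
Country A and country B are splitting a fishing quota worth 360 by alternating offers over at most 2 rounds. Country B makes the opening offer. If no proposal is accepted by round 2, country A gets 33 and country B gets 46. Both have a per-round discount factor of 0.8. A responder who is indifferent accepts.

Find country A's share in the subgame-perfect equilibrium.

Work backward from the last round.
Round 2 (country A proposes): country B gets 46 if talks fail, so country A offers 46 and keeps 314.
Round 1 (country B proposes): country A can get 314 next round, worth 0.8 × 314 = 251.2 now; country B offers that and keeps 108.8.

251.2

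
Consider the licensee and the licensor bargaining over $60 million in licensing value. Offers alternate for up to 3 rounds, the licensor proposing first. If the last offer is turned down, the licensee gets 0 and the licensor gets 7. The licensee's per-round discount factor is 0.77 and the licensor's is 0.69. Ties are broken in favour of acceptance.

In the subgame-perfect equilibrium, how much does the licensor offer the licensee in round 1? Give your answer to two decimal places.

14.32

Round 3 (the licensor proposes): the licensee will accept anything ≥ 0, so the licensor offers 0 and keeps 60.
Round 2 (the licensee proposes): the licensor can get 60 next round, worth 0.69 × 60 = 41.4 now; the licensee offers that and keeps 18.6.
Round 1 (the licensor proposes): the licensee can get 18.6 next round, worth 0.77 × 18.6 = 14.322 now; the licensor offers that and keeps 45.678.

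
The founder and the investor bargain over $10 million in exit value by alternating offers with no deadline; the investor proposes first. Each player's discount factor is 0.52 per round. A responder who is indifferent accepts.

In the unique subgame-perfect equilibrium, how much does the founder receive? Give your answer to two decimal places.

3.42

When the investor proposes, the founder accepts any offer worth at least 0.52 times what the founder would get by proposing next round; and vice versa.
This gives x = 10 − 0.52y and y = 10 − 0.52x, where x and y are each side's share when it proposes.
Hence (1 − 0.52·0.52)x = 10(1 − 0.52), i.e. 0.7296·x = 4.8.
x ≈ 6.5789; the founder's share is 10 − x ≈ 3.4211.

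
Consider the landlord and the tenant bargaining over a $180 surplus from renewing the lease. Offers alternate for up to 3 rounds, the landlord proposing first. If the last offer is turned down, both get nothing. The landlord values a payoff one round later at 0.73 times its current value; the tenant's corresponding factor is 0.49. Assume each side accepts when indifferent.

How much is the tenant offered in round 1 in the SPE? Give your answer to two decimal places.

23.81

Round 3 (the landlord proposes): rejection yields 0 for the tenant; the landlord offers 0 and keeps 180.
Round 2 (the tenant proposes): the landlord can get 180 next round, worth 0.73 × 180 = 131.4 now, so the tenant offers 131.4, keeping 48.6.
Round 1 (the landlord proposes): the tenant can get 48.6 next round, worth 0.49 × 48.6 = 23.814 now. The landlord offers 23.814 and keeps 180 − 23.814 = 156.186.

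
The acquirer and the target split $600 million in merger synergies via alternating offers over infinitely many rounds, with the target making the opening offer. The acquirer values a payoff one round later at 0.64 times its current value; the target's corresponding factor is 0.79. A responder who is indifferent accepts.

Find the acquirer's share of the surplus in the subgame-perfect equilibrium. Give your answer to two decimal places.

Let x be the target's share when the target proposes and y be the acquirer's share when the acquirer proposes.
The acquirer accepts iff offered ≥ 0.64·y, so x = 600 − 0.64y. Symmetrically y = 600 − 0.79x.
Substituting: x = 600 − 0.64(600 − 0.79x), giving x(1 − 0.79·0.64) = 600(1 − 0.64).
So x = 600 × 0.36 / 0.4944 ≈ 436.8932, and the acquirer receives 600 − x ≈ 163.1068.

163.11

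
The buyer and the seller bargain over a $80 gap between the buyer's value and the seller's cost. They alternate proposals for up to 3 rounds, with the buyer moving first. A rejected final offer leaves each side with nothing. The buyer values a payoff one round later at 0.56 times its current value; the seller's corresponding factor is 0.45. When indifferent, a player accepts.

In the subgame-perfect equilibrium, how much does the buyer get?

64.16

Solve by backward induction from round 3.
Round 3 (the buyer proposes): rejection yields 0 for the seller; the buyer offers 0 and keeps 80.
Round 2 (the seller proposes): the buyer can get 80 next round, worth 0.56 × 80 = 44.8 now, so the seller offers 44.8, keeping 35.2.
Round 1 (the buyer proposes): the seller can get 35.2 next round, worth 0.45 × 35.2 = 15.84 now; the buyer offers that and keeps 64.16.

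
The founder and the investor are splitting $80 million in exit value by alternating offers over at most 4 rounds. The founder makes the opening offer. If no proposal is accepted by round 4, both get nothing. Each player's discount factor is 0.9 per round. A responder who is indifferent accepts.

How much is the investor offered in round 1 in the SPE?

Solve by backward induction from round 4.
Round 4 (the investor proposes): rejection yields 0 for the founder; the investor offers 0 and keeps 80.
Round 3 (the founder proposes): the investor can get 80 next round, worth 0.9 × 80 = 72 now. The founder offers 72 and keeps 80 − 72 = 8.
Round 2 (the investor proposes): the founder can get 8 next round, worth 0.9 × 8 = 7.2 now. The investor offers 7.2 and keeps 80 − 7.2 = 72.8.
Round 1 (the founder proposes): the investor can get 72.8 next round, worth 0.9 × 72.8 = 65.52 now, so the founder offers 65.52, keeping 14.48.

65.52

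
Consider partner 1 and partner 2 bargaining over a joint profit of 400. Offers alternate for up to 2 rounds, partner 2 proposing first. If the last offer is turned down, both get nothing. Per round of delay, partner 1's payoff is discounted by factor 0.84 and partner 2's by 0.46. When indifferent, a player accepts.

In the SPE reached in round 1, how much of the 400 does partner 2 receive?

Round 2 (partner 1 proposes): partner 2 will accept anything ≥ 0, so partner 1 offers 0 and keeps 400.
Round 1 (partner 2 proposes): partner 1 can get 400 next round, worth 0.84 × 400 = 336 now; partner 2 offers that and keeps 64.

64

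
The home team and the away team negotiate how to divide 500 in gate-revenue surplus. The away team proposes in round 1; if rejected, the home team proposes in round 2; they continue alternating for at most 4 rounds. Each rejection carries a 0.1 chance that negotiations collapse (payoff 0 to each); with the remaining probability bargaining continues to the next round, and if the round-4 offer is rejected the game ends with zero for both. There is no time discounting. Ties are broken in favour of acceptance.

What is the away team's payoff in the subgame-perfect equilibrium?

90.5

By backward induction:
Round 4 (the home team proposes): the away team will accept anything ≥ 0, so the home team offers 0 and keeps 500.
Round 3 (the away team proposes): rejecting gives the home team an expected 0.9 × 500 = 450; the away team offers that and keeps 50.
Round 2 (the home team proposes): rejecting gives the away team an expected 0.9 × 50 = 45, so the home team offers 45, keeping 455.
Round 1 (the away team proposes): rejecting gives the home team an expected 0.9 × 455 = 409.5; the away team offers that and keeps 90.5.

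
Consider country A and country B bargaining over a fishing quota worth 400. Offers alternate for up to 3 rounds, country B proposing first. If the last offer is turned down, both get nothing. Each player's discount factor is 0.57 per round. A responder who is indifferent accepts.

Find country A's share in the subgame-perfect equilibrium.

98.04

Round 3 (country B proposes): rejection yields 0 for country A; country B offers 0 and keeps 400.
Round 2 (country A proposes): country B can get 400 next round, worth 0.57 × 400 = 228 now. Country A offers 228 and keeps 400 − 228 = 172.
Round 1 (country B proposes): country A can get 172 next round, worth 0.57 × 172 = 98.04 now, so country B offers 98.04, keeping 301.96.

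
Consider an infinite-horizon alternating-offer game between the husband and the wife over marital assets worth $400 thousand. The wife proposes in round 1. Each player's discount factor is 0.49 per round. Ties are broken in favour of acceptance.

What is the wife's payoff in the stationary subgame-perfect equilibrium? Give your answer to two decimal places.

268.46

In a stationary SPE each proposer offers the other exactly their discounted continuation value.
If the wife keeps x when proposing and the husband keeps y when proposing, then x = 400 − 0.49y and y = 400 − 0.49x.
Solving: x = 400(1 − 0.49) / (1 − 0.49·0.49) = 204 / 0.7599 ≈ 268.4564.
The husband gets 400 − 268.4564 ≈ 131.5436.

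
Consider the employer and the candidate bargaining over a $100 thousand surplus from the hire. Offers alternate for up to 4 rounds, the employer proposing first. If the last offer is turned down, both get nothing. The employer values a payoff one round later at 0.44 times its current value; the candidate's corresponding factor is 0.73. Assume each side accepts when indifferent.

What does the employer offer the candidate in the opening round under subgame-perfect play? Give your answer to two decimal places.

64.33

Round 4 (the candidate proposes): the employer will accept anything ≥ 0, so the candidate offers 0 and keeps 100.
Round 3 (the employer proposes): the candidate can get 100 next round, worth 0.73 × 100 = 73 now. The employer offers 73 and keeps 100 − 73 = 27.
Round 2 (the candidate proposes): the employer can get 27 next round, worth 0.44 × 27 = 11.88 now. The candidate offers 11.88 and keeps 100 − 11.88 = 88.12.
Round 1 (the employer proposes): the candidate can get 88.12 next round, worth 0.73 × 88.12 = 64.3276 now; the employer offers that and keeps 35.6724.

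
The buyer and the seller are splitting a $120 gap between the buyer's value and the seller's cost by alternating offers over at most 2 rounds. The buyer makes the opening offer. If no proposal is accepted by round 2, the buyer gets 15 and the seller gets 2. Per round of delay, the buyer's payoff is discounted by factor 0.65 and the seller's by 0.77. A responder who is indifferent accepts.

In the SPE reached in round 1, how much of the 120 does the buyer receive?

Round 2 (the seller proposes): the buyer gets 15 if talks fail, so the seller offers 15 and keeps 105.
Round 1 (the buyer proposes): the seller can get 105 next round, worth 0.77 × 105 = 80.85 now. The buyer offers 80.85 and keeps 120 − 80.85 = 39.15.

39.15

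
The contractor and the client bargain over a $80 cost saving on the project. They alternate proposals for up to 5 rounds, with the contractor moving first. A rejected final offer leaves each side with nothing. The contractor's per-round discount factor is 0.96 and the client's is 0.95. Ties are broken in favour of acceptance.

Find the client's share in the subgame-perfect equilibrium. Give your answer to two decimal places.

Round 5 (the contractor proposes): the client will accept anything ≥ 0, so the contractor offers 0 and keeps 80.
Round 4 (the client proposes): the contractor can get 80 next round, worth 0.96 × 80 = 76.8 now. The client offers 76.8 and keeps 80 − 76.8 = 3.2.
Round 3 (the contractor proposes): the client can get 3.2 next round, worth 0.95 × 3.2 = 3.04 now; the contractor offers that and keeps 76.96.
Round 2 (the client proposes): the contractor can get 76.96 next round, worth 0.96 × 76.96 = 73.8816 now, so the client offers 73.8816, keeping 6.1184.
Round 1 (the contractor proposes): the client can get 6.1184 next round, worth 0.95 × 6.1184 = 5.81248 now. The contractor offers 5.81248 and keeps 80 − 5.81248 = 74.18752.

5.81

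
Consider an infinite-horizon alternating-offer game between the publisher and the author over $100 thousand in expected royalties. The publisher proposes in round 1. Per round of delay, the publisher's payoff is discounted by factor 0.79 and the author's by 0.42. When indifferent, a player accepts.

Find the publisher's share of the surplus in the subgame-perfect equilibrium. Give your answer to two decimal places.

86.80

When the publisher proposes, the author accepts any offer worth at least 0.42 times what the author would get by proposing next round; and vice versa.
This gives x = 100 − 0.42y and y = 100 − 0.79x, where x and y are each side's share when it proposes.
Hence (1 − 0.42·0.79)x = 100(1 − 0.42), i.e. 0.6682·x = 58.
x ≈ 86.8004; the author's share is 100 − x ≈ 13.1996.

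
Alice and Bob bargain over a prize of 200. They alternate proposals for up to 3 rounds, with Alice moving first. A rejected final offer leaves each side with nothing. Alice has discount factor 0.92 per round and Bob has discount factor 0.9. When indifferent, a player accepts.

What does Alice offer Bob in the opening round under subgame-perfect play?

Round 3 (Alice proposes): Bob will accept anything ≥ 0, so Alice offers 0 and keeps 200.
Round 2 (Bob proposes): Alice can get 200 next round, worth 0.92 × 200 = 184 now; Bob offers that and keeps 16.
Round 1 (Alice proposes): Bob can get 16 next round, worth 0.9 × 16 = 14.4 now, so Alice offers 14.4, keeping 185.6.

14.4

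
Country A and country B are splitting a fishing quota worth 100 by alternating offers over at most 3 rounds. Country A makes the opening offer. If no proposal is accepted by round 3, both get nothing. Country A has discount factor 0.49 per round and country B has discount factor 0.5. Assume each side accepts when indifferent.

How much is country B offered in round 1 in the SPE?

By backward induction:
Round 3 (country A proposes): country B will accept anything ≥ 0, so country A offers 0 and keeps 100.
Round 2 (country B proposes): country A can get 100 next round, worth 0.49 × 100 = 49 now. Country B offers 49 and keeps 100 − 49 = 51.
Round 1 (country A proposes): country B can get 51 next round, worth 0.5 × 51 = 25.5 now; country A offers that and keeps 74.5.

25.5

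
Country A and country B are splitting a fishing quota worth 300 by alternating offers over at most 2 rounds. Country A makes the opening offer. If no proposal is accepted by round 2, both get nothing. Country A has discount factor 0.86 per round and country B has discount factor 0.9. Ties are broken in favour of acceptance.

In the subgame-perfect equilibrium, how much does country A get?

30

Round 2 (country B proposes): rejection yields 0 for country A; country B offers 0 and keeps 300.
Round 1 (country A proposes): country B can get 300 next round, worth 0.9 × 300 = 270 now; country A offers that and keeps 30.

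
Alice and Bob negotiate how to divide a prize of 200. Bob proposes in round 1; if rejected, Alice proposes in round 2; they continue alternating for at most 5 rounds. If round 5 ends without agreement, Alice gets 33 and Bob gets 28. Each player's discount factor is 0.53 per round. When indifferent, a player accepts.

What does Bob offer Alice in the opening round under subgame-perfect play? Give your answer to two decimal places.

66.42

Round 5 (Bob proposes): Alice gets 33 if talks fail, so Bob offers 33 and keeps 167.
Round 4 (Alice proposes): Bob can get 167 next round, worth 0.53 × 167 = 88.51 now, so Alice offers 88.51, keeping 111.49.
Round 3 (Bob proposes): Alice can get 111.49 next round, worth 0.53 × 111.49 = 59.0897 now, so Bob offers 59.0897, keeping 140.9103.
Round 2 (Alice proposes): Bob can get 140.9103 next round, worth 0.53 × 140.9103 = 74.682459 now. Alice offers 74.682459 and keeps 200 − 74.682459 = 125.317541.
Round 1 (Bob proposes): Alice can get 125.317541 next round, worth 0.53 × 125.317541 = 66.41829673 now. Bob offers 66.41829673 and keeps 200 − 66.41829673 = 133.58170327.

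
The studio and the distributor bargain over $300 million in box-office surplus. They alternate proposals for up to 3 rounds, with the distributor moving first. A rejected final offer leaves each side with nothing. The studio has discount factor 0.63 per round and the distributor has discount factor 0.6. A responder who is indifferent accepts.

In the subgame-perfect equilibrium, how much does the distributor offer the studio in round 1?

Round 3 (the distributor proposes): the studio will accept anything ≥ 0, so the distributor offers 0 and keeps 300.
Round 2 (the studio proposes): the distributor can get 300 next round, worth 0.6 × 300 = 180 now, so the studio offers 180, keeping 120.
Round 1 (the distributor proposes): the studio can get 120 next round, worth 0.63 × 120 = 75.6 now; the distributor offers that and keeps 224.4.

75.6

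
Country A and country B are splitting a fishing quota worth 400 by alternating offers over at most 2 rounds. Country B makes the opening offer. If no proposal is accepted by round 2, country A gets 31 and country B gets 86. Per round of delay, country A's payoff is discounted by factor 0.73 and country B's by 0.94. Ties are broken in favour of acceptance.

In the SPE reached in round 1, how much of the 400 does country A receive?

Round 2 (country A proposes): country B gets 86 if talks fail, so country A offers 86 and keeps 314.
Round 1 (country B proposes): country A can get 314 next round, worth 0.73 × 314 = 229.22 now, so country B offers 229.22, keeping 170.78.

229.22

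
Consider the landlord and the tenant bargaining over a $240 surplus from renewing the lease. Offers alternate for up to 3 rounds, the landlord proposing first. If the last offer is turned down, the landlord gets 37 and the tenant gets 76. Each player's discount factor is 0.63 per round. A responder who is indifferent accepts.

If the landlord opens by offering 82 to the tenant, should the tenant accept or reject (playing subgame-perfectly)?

Reject

Work out the tenant's continuation value if the offer is rejected.
Round 3 (the landlord proposes): the tenant gets 76 if talks fail, so the landlord offers 76 and keeps 164.
Round 2 (the tenant proposes): the landlord can get 164 next round, worth 0.63 × 164 = 103.32 now, so the tenant offers 103.32, keeping 136.68.
So by rejecting in round 1, the tenant gets 136.68 next round, worth 0.63 × 136.68 = 86.1084 now.
Offer 82 < 86.1084, so the tenant rejects.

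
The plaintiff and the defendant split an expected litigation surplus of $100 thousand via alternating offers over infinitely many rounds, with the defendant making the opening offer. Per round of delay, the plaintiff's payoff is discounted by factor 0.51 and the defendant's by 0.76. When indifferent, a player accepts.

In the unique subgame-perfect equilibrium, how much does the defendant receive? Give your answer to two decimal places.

In a stationary SPE each proposer offers the other exactly their discounted continuation value.
If the defendant keeps x when proposing and the plaintiff keeps y when proposing, then x = 100 − 0.51y and y = 100 − 0.76x.
Solving: x = 100(1 − 0.51) / (1 − 0.76·0.51) = 49 / 0.6124 ≈ 80.0131.
The plaintiff gets 100 − 80.0131 ≈ 19.9869.

80.01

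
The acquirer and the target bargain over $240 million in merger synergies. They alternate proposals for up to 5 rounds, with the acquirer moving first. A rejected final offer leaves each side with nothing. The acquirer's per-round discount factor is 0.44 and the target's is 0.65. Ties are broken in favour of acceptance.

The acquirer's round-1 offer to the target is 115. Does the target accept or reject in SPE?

Work out the target's continuation value if the offer is rejected.
Round 5 (the acquirer proposes): the target will accept anything ≥ 0, so the acquirer offers 0 and keeps 240.
Round 4 (the target proposes): the acquirer can get 240 next round, worth 0.44 × 240 = 105.6 now; the target offers that and keeps 134.4.
Round 3 (the acquirer proposes): the target can get 134.4 next round, worth 0.65 × 134.4 = 87.36 now. The acquirer offers 87.36 and keeps 240 − 87.36 = 152.64.
Round 2 (the target proposes): the acquirer can get 152.64 next round, worth 0.44 × 152.64 = 67.1616 now, so the target offers 67.1616, keeping 172.8384.
So by rejecting in round 1, the target gets 172.8384 next round, worth 0.65 × 172.8384 = 112.34496 now.
Offer 115 ≥ 112.34496, so the target accepts.

Accept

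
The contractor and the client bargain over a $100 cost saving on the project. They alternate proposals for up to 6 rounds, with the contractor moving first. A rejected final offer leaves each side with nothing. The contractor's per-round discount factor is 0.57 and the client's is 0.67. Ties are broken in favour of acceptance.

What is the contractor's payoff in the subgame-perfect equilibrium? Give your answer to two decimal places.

Round 6 (the client proposes): rejection yields 0 for the contractor; the client offers 0 and keeps 100.
Round 5 (the contractor proposes): the client can get 100 next round, worth 0.67 × 100 = 67 now. The contractor offers 67 and keeps 100 − 67 = 33.
Round 4 (the client proposes): the contractor can get 33 next round, worth 0.57 × 33 = 18.81 now, so the client offers 18.81, keeping 81.19.
Round 3 (the contractor proposes): the client can get 81.19 next round, worth 0.67 × 81.19 = 54.3973 now. The contractor offers 54.3973 and keeps 100 − 54.3973 = 45.6027.
Round 2 (the client proposes): the contractor can get 45.6027 next round, worth 0.57 × 45.6027 = 25.993539 now. The client offers 25.993539 and keeps 100 − 25.993539 = 74.006461.
Round 1 (the contractor proposes): the client can get 74.006461 next round, worth 0.67 × 74.006461 = 49.58432887 now; the contractor offers that and keeps 50.41567113.

50.42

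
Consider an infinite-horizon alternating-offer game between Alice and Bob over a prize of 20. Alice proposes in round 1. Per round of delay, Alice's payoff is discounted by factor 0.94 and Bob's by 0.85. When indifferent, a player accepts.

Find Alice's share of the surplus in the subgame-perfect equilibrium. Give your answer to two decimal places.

When Alice proposes, Bob accepts any offer worth at least 0.85 times what Bob would get by proposing next round; and vice versa.
This gives x = 20 − 0.85y and y = 20 − 0.94x, where x and y are each side's share when it proposes.
Hence (1 − 0.85·0.94)x = 20(1 − 0.85), i.e. 0.201·x = 3.
x ≈ 14.9254; Bob's share is 20 − x ≈ 5.0746.

14.93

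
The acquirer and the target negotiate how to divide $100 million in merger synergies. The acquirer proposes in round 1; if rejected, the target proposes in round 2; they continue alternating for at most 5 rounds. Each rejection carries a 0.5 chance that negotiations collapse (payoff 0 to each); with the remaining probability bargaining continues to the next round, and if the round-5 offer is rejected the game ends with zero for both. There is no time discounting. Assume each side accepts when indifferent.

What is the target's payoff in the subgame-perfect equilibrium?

Round 5 (the acquirer proposes): rejection yields 0 for the target; the acquirer offers 0 and keeps 100.
Round 4 (the target proposes): rejecting gives the acquirer an expected 0.5 × 100 = 50; the target offers that and keeps 50.
Round 3 (the acquirer proposes): rejecting gives the target an expected 0.5 × 50 = 25, so the acquirer offers 25, keeping 75.
Round 2 (the target proposes): rejecting gives the acquirer an expected 0.5 × 75 = 37.5, so the target offers 37.5, keeping 62.5.
Round 1 (the acquirer proposes): rejecting gives the target an expected 0.5 × 62.5 = 31.25. The acquirer offers 31.25 and keeps 100 − 31.25 = 68.75.

31.25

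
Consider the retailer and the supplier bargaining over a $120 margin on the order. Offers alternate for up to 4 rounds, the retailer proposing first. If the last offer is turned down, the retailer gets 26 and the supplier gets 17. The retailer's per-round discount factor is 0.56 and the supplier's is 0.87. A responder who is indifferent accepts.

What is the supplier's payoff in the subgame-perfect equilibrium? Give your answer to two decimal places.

85.78

Work backward from the last round.
Round 4 (the supplier proposes): the retailer gets 26 if talks fail, so the supplier offers 26 and keeps 94.
Round 3 (the retailer proposes): the supplier can get 94 next round, worth 0.87 × 94 = 81.78 now, so the retailer offers 81.78, keeping 38.22.
Round 2 (the supplier proposes): the retailer can get 38.22 next round, worth 0.56 × 38.22 = 21.4032 now; the supplier offers that and keeps 98.5968.
Round 1 (the retailer proposes): the supplier can get 98.5968 next round, worth 0.87 × 98.5968 = 85.779216 now, so the retailer offers 85.779216, keeping 34.220784.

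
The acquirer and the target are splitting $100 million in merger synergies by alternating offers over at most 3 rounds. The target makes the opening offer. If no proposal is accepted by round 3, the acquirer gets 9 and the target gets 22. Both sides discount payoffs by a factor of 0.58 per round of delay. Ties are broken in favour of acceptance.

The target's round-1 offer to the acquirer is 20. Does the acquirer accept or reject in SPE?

Round 3 (the target proposes): the acquirer gets 9 if talks fail, so the target offers 9 and keeps 91.
Round 2 (the acquirer proposes): the target can get 91 next round, worth 0.58 × 91 = 52.78 now; the acquirer offers that and keeps 47.22.
So by rejecting in round 1, the acquirer gets 47.22 next round, worth 0.58 × 47.22 = 27.3876 now.
Offer 20 < 27.3876, so the acquirer rejects.

Reject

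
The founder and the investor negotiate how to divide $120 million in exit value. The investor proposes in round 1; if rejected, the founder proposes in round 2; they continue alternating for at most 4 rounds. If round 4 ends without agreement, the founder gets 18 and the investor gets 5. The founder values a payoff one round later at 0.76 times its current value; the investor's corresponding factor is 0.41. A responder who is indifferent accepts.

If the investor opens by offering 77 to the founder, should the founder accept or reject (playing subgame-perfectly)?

Work out the founder's continuation value if the offer is rejected.
Round 4 (the founder proposes): the investor gets 5 if talks fail, so the founder offers 5 and keeps 115.
Round 3 (the investor proposes): the founder can get 115 next round, worth 0.76 × 115 = 87.4 now, so the investor offers 87.4, keeping 32.6.
Round 2 (the founder proposes): the investor can get 32.6 next round, worth 0.41 × 32.6 = 13.366 now, so the founder offers 13.366, keeping 106.634.
So by rejecting in round 1, the founder gets 106.634 next round, worth 0.76 × 106.634 = 81.04184 now.
Offer 77 < 81.04184, so the founder rejects.

Reject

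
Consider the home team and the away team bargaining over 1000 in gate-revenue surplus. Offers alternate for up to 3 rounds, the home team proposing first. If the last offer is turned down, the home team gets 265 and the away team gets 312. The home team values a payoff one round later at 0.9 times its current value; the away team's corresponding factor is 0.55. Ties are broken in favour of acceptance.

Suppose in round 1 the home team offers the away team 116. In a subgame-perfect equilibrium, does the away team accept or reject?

Reject

Round 3 (the home team proposes): the away team gets 312 if talks fail, so the home team offers 312 and keeps 688.
Round 2 (the away team proposes): the home team can get 688 next round, worth 0.9 × 688 = 619.2 now, so the away team offers 619.2, keeping 380.8.
So by rejecting in round 1, the away team gets 380.8 next round, worth 0.55 × 380.8 = 209.44 now.
Offer 116 < 209.44, so the away team rejects.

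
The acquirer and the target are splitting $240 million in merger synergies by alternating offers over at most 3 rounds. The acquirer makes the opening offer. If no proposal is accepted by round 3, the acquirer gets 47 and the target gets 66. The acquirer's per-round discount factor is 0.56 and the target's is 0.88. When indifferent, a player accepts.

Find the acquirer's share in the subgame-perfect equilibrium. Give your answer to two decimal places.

Solve by backward induction from round 3.
Round 3 (the acquirer proposes): the target gets 66 if talks fail, so the acquirer offers 66 and keeps 174.
Round 2 (the target proposes): the acquirer can get 174 next round, worth 0.56 × 174 = 97.44 now. The target offers 97.44 and keeps 240 − 97.44 = 142.56.
Round 1 (the acquirer proposes): the target can get 142.56 next round, worth 0.88 × 142.56 = 125.4528 now, so the acquirer offers 125.4528, keeping 114.5472.

114.55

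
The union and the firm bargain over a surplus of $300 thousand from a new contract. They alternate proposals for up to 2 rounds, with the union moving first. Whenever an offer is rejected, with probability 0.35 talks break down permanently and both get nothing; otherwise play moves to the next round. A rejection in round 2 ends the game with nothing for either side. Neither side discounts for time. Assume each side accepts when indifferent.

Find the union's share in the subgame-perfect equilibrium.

Round 2 (the firm proposes): rejection yields 0 for the union; the firm offers 0 and keeps 300.
Round 1 (the union proposes): rejecting gives the firm an expected 0.65 × 300 = 195; the union offers that and keeps 105.

105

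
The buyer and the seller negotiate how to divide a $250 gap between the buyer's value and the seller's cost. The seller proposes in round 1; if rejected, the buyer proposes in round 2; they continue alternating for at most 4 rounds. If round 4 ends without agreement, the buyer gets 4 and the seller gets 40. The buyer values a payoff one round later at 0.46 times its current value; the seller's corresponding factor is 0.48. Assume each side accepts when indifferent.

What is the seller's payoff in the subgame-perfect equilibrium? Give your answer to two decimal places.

Round 4 (the buyer proposes): the seller gets 40 if talks fail, so the buyer offers 40 and keeps 210.
Round 3 (the seller proposes): the buyer can get 210 next round, worth 0.46 × 210 = 96.6 now; the seller offers that and keeps 153.4.
Round 2 (the buyer proposes): the seller can get 153.4 next round, worth 0.48 × 153.4 = 73.632 now, so the buyer offers 73.632, keeping 176.368.
Round 1 (the seller proposes): the buyer can get 176.368 next round, worth 0.46 × 176.368 = 81.12928 now; the seller offers that and keeps 168.87072.

168.87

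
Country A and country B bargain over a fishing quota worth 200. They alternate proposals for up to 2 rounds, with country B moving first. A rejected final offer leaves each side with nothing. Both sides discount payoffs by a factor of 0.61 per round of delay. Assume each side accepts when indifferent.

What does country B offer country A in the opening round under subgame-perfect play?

122

Round 2 (country A proposes): rejection yields 0 for country B; country A offers 0 and keeps 200.
Round 1 (country B proposes): country A can get 200 next round, worth 0.61 × 200 = 122 now, so country B offers 122, keeping 78.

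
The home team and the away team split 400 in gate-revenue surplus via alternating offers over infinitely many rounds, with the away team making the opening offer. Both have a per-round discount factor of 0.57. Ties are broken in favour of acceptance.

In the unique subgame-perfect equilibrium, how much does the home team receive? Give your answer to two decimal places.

In a stationary SPE each proposer offers the other exactly their discounted continuation value.
If the away team keeps x when proposing and the home team keeps y when proposing, then x = 400 − 0.57y and y = 400 − 0.57x.
Solving: x = 400(1 − 0.57) / (1 − 0.57·0.57) = 172 / 0.6751 ≈ 254.7771.
The home team gets 400 − 254.7771 ≈ 145.2229.

145.22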